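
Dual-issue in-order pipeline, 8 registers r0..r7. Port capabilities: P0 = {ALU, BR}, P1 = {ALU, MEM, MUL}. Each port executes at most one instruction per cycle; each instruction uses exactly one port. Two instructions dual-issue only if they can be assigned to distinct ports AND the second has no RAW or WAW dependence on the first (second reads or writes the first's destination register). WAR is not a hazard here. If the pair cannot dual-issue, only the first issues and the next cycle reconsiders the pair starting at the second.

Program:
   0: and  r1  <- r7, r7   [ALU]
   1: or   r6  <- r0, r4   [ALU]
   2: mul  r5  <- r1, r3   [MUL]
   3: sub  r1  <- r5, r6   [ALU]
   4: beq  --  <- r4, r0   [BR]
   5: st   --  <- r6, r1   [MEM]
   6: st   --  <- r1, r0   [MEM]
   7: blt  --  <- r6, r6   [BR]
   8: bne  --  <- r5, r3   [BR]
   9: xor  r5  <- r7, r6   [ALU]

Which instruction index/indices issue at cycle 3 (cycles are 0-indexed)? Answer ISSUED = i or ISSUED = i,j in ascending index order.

#0 head=0: and or i0+i1 pair
#1 head=2: mul i2 RAW r5
#2 head=3: sub beq i3+i4 pair
#3 head=5: st i5 no-port MEM/MEM
#4 head=6: st blt i6+i7 pair
#5 head=8: bne xor i8+i9 pair

ISSUED = 5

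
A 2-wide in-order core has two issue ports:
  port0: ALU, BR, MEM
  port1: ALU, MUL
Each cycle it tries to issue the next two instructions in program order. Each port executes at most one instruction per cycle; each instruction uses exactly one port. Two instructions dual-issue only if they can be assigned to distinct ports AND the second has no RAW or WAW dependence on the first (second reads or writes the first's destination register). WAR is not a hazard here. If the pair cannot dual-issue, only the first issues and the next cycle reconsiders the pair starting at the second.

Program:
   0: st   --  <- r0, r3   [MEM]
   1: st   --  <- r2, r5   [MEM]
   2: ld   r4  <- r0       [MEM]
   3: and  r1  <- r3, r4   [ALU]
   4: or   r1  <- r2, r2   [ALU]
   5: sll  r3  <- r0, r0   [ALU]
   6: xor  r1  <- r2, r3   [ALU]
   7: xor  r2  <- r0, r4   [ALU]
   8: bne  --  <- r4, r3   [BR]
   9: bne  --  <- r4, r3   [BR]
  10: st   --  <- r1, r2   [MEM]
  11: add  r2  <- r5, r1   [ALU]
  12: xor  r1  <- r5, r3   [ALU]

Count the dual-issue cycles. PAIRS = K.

PAIRS = 3

#0 head=0: st.MEM i0 no-port MEM/MEM
#1 head=1: st.MEM i1 no-port MEM/MEM
#2 head=2: ld.MEM i2 RAW r4
#3 head=3: and.ALU i3 WAW r1
#4 head=4: or.ALU;sll.ALU i4&i5 dual
#5 head=6: xor.ALU;xor.ALU i6&i7 dual
#6 head=8: bne.BR i8 no-port BR/BR
#7 head=9: bne.BR i9 no-port BR/MEM
#8 head=10: st.MEM;add.ALU i10&i11 dual
#9 head=12: xor.ALU i12 tail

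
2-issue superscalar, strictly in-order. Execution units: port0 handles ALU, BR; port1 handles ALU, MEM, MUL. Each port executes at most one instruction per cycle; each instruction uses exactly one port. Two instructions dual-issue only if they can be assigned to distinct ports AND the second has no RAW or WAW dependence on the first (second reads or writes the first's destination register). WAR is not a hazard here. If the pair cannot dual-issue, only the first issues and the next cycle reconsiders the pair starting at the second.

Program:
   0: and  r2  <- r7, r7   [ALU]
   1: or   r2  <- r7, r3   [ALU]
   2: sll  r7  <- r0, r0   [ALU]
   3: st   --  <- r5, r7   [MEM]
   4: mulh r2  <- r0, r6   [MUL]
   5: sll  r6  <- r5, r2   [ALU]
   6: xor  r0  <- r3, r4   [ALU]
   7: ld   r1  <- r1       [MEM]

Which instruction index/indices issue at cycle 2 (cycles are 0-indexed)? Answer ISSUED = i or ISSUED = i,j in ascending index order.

0. and.ALU @i0  | WAW r2
1. or.ALU+sll.ALU @i1/i2  | pair
2. st.MEM @i3  | no-port MEM/MUL
3. mulh.MUL @i4  | RAW r2
4. sll.ALU+xor.ALU @i5/i6  | pair
5. ld.MEM @i7  | tail

ISSUED = 3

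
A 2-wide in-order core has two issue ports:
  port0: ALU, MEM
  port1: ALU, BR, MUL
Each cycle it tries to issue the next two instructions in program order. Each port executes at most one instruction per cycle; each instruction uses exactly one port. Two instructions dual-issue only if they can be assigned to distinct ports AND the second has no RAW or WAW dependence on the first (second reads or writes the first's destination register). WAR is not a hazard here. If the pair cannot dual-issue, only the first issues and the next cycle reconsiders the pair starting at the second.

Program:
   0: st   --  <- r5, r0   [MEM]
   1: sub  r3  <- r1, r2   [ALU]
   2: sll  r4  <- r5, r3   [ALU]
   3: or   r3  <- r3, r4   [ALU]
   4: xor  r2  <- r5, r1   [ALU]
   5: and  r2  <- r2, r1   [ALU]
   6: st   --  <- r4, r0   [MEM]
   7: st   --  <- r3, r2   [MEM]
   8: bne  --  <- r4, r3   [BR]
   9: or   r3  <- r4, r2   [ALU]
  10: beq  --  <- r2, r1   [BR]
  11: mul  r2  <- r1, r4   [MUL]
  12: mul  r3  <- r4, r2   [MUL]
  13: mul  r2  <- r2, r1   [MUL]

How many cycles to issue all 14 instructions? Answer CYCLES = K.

#0 head=0: st.MEM sub.ALU i0,i1 pair
#1 head=2: sll.ALU i2 RAW r4
#2 head=3: or.ALU xor.ALU i3,i4 pair
#3 head=5: and.ALU st.MEM i5,i6 pair
#4 head=7: st.MEM bne.BR i7,i8 pair
#5 head=9: or.ALU beq.BR i9,i10 pair
#6 head=11: mul.MUL i11 no-port MUL/MUL
#7 head=12: mul.MUL i12 no-port MUL/MUL
#8 head=13: mul.MUL i13 tail

CYCLES = 9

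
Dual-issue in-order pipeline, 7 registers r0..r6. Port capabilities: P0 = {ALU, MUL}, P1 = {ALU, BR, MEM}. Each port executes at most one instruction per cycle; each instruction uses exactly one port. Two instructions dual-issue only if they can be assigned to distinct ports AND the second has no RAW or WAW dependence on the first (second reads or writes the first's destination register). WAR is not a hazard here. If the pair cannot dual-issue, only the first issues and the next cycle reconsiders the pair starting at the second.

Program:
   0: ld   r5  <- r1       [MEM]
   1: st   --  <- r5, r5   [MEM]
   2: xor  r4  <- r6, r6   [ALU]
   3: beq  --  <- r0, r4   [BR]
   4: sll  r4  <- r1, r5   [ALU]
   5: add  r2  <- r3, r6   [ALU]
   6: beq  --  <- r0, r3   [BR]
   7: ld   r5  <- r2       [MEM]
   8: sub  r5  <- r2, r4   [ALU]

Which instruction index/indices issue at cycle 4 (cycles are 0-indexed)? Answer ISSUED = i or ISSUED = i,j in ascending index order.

ISSUED = 7

0. ld @i0  | no-port MEM/MEM
1. st/xor @i1&i2  | 2-wide
2. beq/sll @i3&i4  | 2-wide
3. add/beq @i5&i6  | 2-wide
4. ld @i7  | WAW r5
5. sub @i8  | tail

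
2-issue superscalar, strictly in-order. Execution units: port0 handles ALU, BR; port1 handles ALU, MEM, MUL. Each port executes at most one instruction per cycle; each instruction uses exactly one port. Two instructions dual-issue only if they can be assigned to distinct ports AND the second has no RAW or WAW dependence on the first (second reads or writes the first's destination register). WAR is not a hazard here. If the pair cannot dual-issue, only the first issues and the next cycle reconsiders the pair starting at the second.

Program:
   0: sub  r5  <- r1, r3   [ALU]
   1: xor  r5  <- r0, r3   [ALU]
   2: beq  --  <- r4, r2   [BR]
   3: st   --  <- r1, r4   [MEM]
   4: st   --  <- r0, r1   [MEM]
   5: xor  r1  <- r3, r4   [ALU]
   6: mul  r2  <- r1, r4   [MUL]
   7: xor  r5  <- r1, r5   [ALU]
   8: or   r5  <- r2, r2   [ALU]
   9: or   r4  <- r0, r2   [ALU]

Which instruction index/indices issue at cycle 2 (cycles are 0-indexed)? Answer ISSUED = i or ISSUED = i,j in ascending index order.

t=0 i0:sub.ALU ; WAW r5
t=1 i1&i2:xor.ALU/beq.BR ; pair
t=2 i3:st.MEM ; no-port MEM/MEM
t=3 i4&i5:st.MEM/xor.ALU ; pair
t=4 i6&i7:mul.MUL/xor.ALU ; pair
t=5 i8&i9:or.ALU/or.ALU ; pair

ISSUED = 3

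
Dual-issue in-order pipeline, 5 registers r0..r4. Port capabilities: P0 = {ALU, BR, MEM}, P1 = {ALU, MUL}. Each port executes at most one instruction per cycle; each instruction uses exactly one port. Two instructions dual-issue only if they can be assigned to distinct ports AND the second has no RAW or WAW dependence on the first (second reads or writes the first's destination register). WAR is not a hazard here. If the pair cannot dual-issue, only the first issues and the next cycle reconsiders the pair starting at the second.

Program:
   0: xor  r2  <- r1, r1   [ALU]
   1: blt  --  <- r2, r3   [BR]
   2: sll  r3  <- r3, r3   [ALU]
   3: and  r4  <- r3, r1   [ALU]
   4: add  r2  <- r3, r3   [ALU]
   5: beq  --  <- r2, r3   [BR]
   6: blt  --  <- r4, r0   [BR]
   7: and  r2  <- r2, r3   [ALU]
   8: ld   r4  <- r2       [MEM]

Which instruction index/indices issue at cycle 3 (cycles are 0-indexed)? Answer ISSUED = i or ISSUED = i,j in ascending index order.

#0 head=0: xor i0 RAW r2
#1 head=1: blt;sll i1,i2 pair
#2 head=3: and;add i3,i4 pair
#3 head=5: beq i5 no-port BR/BR
#4 head=6: blt;and i6,i7 pair
#5 head=8: ld i8 tail

ISSUED = 5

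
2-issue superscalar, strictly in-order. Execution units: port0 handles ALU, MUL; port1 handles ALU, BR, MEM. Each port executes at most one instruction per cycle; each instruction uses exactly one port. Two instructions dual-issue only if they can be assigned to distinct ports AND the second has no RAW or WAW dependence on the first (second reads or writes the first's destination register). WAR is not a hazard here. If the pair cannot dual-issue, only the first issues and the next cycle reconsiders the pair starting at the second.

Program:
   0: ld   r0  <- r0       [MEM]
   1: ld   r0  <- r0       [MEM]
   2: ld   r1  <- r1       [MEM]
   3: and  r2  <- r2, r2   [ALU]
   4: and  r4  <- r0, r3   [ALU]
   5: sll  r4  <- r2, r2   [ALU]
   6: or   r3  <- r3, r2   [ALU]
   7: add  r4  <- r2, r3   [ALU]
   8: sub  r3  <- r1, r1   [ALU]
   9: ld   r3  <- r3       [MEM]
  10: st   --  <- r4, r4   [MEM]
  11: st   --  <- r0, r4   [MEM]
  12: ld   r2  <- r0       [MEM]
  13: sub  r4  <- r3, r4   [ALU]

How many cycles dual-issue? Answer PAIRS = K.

PAIRS = 4

#0 head=0: ld.MEM i0 no-port MEM/MEM
#1 head=1: ld.MEM i1 no-port MEM/MEM
#2 head=2: ld.MEM;and.ALU i2,i3 pair
#3 head=4: and.ALU i4 WAW r4
#4 head=5: sll.ALU;or.ALU i5,i6 pair
#5 head=7: add.ALU;sub.ALU i7,i8 pair
#6 head=9: ld.MEM i9 no-port MEM/MEM
#7 head=10: st.MEM i10 no-port MEM/MEM
#8 head=11: st.MEM i11 no-port MEM/MEM
#9 head=12: ld.MEM;sub.ALU i12,i13 pair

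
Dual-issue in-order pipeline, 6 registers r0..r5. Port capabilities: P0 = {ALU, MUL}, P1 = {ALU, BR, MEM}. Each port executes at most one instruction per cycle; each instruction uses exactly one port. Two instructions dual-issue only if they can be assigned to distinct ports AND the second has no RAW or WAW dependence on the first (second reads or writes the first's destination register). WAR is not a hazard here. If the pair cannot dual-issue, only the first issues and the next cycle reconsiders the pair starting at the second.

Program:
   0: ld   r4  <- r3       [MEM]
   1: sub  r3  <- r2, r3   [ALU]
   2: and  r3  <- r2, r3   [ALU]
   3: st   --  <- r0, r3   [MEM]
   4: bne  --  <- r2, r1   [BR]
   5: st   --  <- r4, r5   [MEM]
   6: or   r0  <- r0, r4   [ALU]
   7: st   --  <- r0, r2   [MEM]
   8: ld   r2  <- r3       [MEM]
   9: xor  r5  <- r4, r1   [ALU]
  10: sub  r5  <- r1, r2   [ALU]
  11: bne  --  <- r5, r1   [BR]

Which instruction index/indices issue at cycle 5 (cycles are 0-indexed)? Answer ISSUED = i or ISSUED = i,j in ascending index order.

ISSUED = 7

c0: i0/i1 ld.MEM;sub.ALU  dual
c1: i2 and.ALU  RAW r3
c2: i3 st.MEM  no-port MEM/BR
c3: i4 bne.BR  no-port BR/MEM
c4: i5/i6 st.MEM;or.ALU  dual
c5: i7 st.MEM  no-port MEM/MEM
c6: i8/i9 ld.MEM;xor.ALU  dual
c7: i10 sub.ALU  RAW r5
c8: i11 bne.BR  tail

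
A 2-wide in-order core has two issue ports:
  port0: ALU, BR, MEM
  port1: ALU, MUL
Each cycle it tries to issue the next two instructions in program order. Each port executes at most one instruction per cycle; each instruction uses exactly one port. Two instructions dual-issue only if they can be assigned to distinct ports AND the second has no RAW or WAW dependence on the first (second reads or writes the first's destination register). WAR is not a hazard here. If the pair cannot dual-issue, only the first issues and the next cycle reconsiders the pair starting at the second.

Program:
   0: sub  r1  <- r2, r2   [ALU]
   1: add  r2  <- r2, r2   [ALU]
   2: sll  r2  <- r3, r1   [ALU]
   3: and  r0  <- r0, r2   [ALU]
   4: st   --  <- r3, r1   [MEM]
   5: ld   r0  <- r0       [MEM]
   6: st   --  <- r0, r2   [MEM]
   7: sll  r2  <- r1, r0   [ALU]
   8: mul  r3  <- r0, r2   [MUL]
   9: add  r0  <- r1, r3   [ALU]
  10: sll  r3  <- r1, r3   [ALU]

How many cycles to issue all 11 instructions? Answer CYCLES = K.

  cy0 -> i0/i1 (sub;add) pair
  cy1 -> i2 (sll) RAW r2
  cy2 -> i3/i4 (and;st) pair
  cy3 -> i5 (ld) no-port MEM/MEM
  cy4 -> i6/i7 (st;sll) pair
  cy5 -> i8 (mul) RAW r3
  cy6 -> i9/i10 (add;sll) pair

CYCLES = 7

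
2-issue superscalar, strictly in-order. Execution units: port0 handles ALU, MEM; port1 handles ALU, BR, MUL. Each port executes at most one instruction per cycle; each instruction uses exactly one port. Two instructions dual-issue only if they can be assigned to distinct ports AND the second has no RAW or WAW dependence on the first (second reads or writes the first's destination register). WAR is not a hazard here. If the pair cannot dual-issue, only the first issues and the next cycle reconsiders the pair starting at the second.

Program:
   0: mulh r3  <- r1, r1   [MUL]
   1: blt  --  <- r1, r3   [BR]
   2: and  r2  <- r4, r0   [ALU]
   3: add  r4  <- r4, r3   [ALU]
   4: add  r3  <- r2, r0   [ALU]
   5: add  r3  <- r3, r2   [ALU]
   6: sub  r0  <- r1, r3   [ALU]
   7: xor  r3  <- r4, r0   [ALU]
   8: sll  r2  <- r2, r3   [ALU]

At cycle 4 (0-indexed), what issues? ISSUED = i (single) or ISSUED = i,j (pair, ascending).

#0 head=0: mulh i0 no-port MUL/BR
#1 head=1: blt/and i1+i2 pair
#2 head=3: add/add i3+i4 pair
#3 head=5: add i5 RAW r3
#4 head=6: sub i6 RAW r0
#5 head=7: xor i7 RAW r3
#6 head=8: sll i8 tail

ISSUED = 6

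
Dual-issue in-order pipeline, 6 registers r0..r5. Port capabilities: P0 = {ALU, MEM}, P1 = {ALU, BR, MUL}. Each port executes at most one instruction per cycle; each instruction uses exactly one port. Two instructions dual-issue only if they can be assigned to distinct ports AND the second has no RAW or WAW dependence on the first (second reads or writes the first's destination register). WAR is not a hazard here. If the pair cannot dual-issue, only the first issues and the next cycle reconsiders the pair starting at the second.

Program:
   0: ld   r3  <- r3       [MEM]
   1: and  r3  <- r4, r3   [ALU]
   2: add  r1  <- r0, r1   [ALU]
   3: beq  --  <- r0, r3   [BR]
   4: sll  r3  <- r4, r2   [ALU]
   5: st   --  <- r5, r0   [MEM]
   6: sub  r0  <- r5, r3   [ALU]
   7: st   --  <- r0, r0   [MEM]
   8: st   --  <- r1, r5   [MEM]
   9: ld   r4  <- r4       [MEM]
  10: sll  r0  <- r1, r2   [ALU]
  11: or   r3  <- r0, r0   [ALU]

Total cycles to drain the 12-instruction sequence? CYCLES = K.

  cy0 -> i0 (ld) RAW+WAW r3
  cy1 -> i1+i2 (and+add) 2-wide
  cy2 -> i3+i4 (beq+sll) 2-wide
  cy3 -> i5+i6 (st+sub) 2-wide
  cy4 -> i7 (st) no-port MEM/MEM
  cy5 -> i8 (st) no-port MEM/MEM
  cy6 -> i9+i10 (ld+sll) 2-wide
  cy7 -> i11 (or) tail

CYCLES = 8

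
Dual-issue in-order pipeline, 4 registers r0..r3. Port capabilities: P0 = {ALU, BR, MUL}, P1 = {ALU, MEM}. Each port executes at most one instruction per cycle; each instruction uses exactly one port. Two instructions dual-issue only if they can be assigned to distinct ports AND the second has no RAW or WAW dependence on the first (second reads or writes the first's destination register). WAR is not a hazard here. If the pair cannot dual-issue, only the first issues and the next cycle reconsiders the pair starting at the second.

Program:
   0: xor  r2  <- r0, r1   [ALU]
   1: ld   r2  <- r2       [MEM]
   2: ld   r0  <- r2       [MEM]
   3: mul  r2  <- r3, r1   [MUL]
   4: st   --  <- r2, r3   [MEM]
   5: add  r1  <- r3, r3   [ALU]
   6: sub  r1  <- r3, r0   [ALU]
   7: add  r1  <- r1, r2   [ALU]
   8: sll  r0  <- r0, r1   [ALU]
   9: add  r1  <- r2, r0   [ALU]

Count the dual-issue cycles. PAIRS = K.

c0: i0 xor.ALU  RAW+WAW r2
c1: i1 ld.MEM  no-port MEM/MEM
c2: i2+i3 ld.MEM;mul.MUL  pair
c3: i4+i5 st.MEM;add.ALU  pair
c4: i6 sub.ALU  RAW+WAW r1
c5: i7 add.ALU  RAW r1
c6: i8 sll.ALU  RAW r0
c7: i9 add.ALU  tail

PAIRS = 2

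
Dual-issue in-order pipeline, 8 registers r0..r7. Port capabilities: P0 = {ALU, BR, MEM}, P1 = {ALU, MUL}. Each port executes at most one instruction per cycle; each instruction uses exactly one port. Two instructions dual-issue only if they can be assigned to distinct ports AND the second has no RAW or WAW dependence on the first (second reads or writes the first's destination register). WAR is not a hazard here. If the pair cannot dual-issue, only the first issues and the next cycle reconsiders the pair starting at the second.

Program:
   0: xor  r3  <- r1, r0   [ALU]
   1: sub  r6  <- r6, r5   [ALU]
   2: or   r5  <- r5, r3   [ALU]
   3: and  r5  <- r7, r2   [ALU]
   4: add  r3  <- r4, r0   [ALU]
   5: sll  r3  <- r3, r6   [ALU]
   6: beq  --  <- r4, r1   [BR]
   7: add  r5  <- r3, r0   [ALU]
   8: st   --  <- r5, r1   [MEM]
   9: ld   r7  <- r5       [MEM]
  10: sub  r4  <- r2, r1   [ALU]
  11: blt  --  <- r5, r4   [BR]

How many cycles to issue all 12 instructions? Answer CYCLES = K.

t=0 i0,i1:xor/sub ; dual
t=1 i2:or ; WAW r5
t=2 i3,i4:and/add ; dual
t=3 i5,i6:sll/beq ; dual
t=4 i7:add ; RAW r5
t=5 i8:st ; no-port MEM/MEM
t=6 i9,i10:ld/sub ; dual
t=7 i11:blt ; tail

CYCLES = 8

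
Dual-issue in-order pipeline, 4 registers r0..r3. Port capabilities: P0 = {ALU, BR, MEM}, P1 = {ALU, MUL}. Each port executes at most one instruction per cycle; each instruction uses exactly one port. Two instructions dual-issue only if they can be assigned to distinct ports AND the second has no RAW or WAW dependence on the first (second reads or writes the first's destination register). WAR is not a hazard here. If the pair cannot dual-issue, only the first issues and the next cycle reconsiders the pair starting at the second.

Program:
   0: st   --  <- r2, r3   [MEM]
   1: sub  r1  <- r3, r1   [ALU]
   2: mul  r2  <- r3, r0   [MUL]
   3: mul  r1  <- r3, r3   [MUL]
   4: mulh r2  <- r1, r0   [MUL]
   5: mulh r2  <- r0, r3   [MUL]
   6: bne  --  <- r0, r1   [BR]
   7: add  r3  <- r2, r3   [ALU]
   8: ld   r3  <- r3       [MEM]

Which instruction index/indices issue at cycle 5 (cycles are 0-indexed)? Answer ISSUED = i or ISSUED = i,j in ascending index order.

t=0 i0/i1:st.MEM;sub.ALU ; pair
t=1 i2:mul.MUL ; no-port MUL/MUL
t=2 i3:mul.MUL ; no-port MUL/MUL
t=3 i4:mulh.MUL ; no-port MUL/MUL
t=4 i5/i6:mulh.MUL;bne.BR ; pair
t=5 i7:add.ALU ; RAW+WAW r3
t=6 i8:ld.MEM ; tail

ISSUED = 7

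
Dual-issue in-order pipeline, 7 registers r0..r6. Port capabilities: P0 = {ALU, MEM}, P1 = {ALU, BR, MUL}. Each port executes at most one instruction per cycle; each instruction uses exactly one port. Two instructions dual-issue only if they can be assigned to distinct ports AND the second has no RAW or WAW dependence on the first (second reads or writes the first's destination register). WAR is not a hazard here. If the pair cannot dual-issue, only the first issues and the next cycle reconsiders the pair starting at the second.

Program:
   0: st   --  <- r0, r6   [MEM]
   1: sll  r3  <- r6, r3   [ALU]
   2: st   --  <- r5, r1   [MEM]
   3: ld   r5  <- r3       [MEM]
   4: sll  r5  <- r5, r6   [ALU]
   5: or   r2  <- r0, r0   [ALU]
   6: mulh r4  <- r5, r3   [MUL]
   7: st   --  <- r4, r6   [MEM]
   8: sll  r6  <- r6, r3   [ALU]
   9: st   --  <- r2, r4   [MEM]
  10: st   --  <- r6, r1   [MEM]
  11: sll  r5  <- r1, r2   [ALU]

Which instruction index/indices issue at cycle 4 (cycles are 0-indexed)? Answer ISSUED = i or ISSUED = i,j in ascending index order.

t=0 i0,i1:st+sll ; 2-wide
t=1 i2:st ; no-port MEM/MEM
t=2 i3:ld ; RAW+WAW r5
t=3 i4,i5:sll+or ; 2-wide
t=4 i6:mulh ; RAW r4
t=5 i7,i8:st+sll ; 2-wide
t=6 i9:st ; no-port MEM/MEM
t=7 i10,i11:st+sll ; 2-wide

ISSUED = 6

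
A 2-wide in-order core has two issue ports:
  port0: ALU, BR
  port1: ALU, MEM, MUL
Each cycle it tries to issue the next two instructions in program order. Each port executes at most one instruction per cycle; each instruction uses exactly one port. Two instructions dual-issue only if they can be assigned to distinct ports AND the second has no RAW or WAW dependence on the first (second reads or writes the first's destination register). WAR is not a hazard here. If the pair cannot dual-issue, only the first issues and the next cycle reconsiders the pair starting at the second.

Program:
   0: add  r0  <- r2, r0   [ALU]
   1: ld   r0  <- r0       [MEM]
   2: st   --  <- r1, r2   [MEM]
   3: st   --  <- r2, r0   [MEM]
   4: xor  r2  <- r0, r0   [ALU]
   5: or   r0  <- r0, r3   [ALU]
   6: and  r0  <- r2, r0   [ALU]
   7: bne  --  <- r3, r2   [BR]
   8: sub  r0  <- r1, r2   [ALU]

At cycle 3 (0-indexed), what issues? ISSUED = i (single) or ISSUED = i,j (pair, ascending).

ISSUED = 3,4

  cy0 -> i0 (add.ALU) RAW+WAW r0
  cy1 -> i1 (ld.MEM) no-port MEM/MEM
  cy2 -> i2 (st.MEM) no-port MEM/MEM
  cy3 -> i3/i4 (st.MEM/xor.ALU) 2-wide
  cy4 -> i5 (or.ALU) RAW+WAW r0
  cy5 -> i6/i7 (and.ALU/bne.BR) 2-wide
  cy6 -> i8 (sub.ALU) tail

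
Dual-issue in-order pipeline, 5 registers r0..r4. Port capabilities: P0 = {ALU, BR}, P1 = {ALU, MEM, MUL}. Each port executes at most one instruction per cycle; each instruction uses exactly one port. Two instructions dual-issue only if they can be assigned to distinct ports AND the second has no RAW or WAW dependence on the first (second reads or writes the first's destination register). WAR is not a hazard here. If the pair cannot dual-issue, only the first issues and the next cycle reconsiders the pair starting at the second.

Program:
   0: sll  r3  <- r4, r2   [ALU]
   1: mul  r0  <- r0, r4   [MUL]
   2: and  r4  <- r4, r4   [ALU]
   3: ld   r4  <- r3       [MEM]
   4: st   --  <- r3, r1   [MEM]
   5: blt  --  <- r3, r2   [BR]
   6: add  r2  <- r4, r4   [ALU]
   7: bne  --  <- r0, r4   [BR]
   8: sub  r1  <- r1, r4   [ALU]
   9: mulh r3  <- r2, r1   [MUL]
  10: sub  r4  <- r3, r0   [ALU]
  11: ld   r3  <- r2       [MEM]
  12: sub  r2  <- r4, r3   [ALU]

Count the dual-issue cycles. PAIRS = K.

PAIRS = 4

  cy0 -> i0&i1 (sll.ALU/mul.MUL) dual
  cy1 -> i2 (and.ALU) WAW r4
  cy2 -> i3 (ld.MEM) no-port MEM/MEM
  cy3 -> i4&i5 (st.MEM/blt.BR) dual
  cy4 -> i6&i7 (add.ALU/bne.BR) dual
  cy5 -> i8 (sub.ALU) RAW r1
  cy6 -> i9 (mulh.MUL) RAW r3
  cy7 -> i10&i11 (sub.ALU/ld.MEM) dual
  cy8 -> i12 (sub.ALU) tail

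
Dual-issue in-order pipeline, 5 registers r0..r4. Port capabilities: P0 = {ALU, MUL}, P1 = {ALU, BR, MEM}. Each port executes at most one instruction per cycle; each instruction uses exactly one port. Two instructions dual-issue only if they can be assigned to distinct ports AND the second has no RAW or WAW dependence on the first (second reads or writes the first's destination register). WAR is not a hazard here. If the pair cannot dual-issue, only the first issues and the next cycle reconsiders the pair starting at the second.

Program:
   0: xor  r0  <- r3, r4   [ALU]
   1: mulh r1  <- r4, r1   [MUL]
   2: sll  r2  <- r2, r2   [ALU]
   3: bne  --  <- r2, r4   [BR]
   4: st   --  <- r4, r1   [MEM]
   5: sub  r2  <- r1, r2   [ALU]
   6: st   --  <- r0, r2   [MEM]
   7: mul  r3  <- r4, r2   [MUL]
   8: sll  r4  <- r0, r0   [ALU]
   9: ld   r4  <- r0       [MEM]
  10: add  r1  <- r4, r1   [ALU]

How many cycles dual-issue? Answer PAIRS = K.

0. xor.ALU mulh.MUL @i0,i1  | dual
1. sll.ALU @i2  | RAW r2
2. bne.BR @i3  | no-port BR/MEM
3. st.MEM sub.ALU @i4,i5  | dual
4. st.MEM mul.MUL @i6,i7  | dual
5. sll.ALU @i8  | WAW r4
6. ld.MEM @i9  | RAW r4
7. add.ALU @i10  | tail

PAIRS = 3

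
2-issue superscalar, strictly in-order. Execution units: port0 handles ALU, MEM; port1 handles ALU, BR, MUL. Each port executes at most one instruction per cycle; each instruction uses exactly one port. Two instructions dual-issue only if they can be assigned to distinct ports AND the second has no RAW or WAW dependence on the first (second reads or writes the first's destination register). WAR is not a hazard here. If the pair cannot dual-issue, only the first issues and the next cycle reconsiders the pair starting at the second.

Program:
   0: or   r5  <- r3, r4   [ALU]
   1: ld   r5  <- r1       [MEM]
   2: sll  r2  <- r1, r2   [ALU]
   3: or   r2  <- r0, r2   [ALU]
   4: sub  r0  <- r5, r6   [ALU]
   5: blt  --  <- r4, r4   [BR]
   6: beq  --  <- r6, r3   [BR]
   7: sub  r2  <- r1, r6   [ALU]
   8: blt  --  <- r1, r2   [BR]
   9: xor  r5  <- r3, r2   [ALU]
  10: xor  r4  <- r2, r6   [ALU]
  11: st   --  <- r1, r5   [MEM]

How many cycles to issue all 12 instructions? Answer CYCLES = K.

CYCLES = 7

c0: i0 or  WAW r5
c1: i1+i2 ld;sll  dual
c2: i3+i4 or;sub  dual
c3: i5 blt  no-port BR/BR
c4: i6+i7 beq;sub  dual
c5: i8+i9 blt;xor  dual
c6: i10+i11 xor;st  dual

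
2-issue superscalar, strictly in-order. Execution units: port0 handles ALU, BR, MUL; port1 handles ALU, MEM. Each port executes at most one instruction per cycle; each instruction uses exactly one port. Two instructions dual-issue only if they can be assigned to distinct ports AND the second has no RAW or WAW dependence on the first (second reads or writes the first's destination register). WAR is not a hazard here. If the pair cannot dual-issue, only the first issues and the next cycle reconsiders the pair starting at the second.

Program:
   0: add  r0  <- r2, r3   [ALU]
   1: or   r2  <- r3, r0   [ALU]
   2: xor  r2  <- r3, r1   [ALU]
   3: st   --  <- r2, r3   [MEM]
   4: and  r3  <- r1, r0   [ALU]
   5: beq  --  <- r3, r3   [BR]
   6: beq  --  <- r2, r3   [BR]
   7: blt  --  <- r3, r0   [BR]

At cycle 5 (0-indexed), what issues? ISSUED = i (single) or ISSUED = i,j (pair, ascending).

t=0 i0:add.ALU ; RAW r0
t=1 i1:or.ALU ; WAW r2
t=2 i2:xor.ALU ; RAW r2
t=3 i3/i4:st.MEM/and.ALU ; pair
t=4 i5:beq.BR ; no-port BR/BR
t=5 i6:beq.BR ; no-port BR/BR
t=6 i7:blt.BR ; tail

ISSUED = 6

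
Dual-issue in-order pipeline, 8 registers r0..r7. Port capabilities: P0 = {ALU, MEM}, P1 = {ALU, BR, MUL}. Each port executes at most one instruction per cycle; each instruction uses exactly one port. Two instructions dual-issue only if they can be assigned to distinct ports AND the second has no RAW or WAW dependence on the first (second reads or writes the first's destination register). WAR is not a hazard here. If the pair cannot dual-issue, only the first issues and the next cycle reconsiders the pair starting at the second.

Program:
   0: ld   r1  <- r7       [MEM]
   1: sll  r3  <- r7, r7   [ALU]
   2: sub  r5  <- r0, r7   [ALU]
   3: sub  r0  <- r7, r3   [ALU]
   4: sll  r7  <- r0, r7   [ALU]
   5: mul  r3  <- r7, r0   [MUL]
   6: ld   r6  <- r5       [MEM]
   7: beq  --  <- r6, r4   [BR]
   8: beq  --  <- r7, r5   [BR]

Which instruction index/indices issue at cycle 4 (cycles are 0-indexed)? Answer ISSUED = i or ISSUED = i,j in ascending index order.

ISSUED = 7

c0: i0&i1 ld.MEM/sll.ALU  dual
c1: i2&i3 sub.ALU/sub.ALU  dual
c2: i4 sll.ALU  RAW r7
c3: i5&i6 mul.MUL/ld.MEM  dual
c4: i7 beq.BR  no-port BR/BR
c5: i8 beq.BR  tail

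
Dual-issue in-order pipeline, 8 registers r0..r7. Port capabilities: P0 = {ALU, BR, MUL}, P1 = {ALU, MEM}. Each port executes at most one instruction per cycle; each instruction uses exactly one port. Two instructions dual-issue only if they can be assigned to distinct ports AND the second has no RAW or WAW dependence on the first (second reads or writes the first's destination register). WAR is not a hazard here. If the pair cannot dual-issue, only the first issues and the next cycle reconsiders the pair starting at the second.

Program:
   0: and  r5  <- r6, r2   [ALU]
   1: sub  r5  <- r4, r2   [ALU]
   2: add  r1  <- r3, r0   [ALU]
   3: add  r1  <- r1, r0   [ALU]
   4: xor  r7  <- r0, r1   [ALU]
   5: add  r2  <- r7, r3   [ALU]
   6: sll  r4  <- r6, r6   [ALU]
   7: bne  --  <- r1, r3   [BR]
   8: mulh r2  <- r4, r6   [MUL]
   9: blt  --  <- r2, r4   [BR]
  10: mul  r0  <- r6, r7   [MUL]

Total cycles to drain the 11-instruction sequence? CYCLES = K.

[0] i0  and  -- WAW r5
[1] i1+i2  sub add  -- 2-wide
[2] i3  add  -- RAW r1
[3] i4  xor  -- RAW r7
[4] i5+i6  add sll  -- 2-wide
[5] i7  bne  -- no-port BR/MUL
[6] i8  mulh  -- no-port MUL/BR
[7] i9  blt  -- no-port BR/MUL
[8] i10  mul  -- tail

CYCLES = 9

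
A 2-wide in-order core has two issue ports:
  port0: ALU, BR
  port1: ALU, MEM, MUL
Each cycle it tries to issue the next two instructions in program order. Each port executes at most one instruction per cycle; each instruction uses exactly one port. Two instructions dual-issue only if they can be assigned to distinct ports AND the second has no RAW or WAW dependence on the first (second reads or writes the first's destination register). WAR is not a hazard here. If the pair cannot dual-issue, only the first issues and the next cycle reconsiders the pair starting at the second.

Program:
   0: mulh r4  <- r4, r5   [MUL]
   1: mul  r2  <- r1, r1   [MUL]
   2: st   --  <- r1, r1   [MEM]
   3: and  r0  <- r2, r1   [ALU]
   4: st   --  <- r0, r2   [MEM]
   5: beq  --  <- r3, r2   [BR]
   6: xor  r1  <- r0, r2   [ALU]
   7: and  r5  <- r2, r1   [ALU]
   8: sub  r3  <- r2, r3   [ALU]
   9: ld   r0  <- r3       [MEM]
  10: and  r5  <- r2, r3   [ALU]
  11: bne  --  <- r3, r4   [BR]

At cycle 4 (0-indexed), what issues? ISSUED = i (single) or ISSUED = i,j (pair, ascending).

t=0 i0:mulh ; no-port MUL/MUL
t=1 i1:mul ; no-port MUL/MEM
t=2 i2+i3:st+and ; 2-wide
t=3 i4+i5:st+beq ; 2-wide
t=4 i6:xor ; RAW r1
t=5 i7+i8:and+sub ; 2-wide
t=6 i9+i10:ld+and ; 2-wide
t=7 i11:bne ; tail

ISSUED = 6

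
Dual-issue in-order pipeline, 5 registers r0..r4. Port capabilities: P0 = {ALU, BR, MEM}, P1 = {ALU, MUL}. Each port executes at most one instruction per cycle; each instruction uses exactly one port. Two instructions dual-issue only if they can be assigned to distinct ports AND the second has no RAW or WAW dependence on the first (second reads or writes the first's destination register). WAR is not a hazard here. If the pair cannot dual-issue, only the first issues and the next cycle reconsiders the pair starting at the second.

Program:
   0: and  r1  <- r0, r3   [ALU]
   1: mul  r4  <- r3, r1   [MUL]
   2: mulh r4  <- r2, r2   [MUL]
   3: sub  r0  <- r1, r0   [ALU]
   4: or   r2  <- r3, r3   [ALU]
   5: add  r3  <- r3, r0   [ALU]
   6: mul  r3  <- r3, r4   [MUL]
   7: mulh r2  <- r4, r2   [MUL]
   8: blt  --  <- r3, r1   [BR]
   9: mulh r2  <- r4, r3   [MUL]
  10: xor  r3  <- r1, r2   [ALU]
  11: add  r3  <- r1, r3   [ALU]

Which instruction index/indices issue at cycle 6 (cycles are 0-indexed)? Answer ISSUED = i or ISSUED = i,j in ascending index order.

ISSUED = 9

#0 head=0: and.ALU i0 RAW r1
#1 head=1: mul.MUL i1 no-port MUL/MUL
#2 head=2: mulh.MUL sub.ALU i2&i3 dual
#3 head=4: or.ALU add.ALU i4&i5 dual
#4 head=6: mul.MUL i6 no-port MUL/MUL
#5 head=7: mulh.MUL blt.BR i7&i8 dual
#6 head=9: mulh.MUL i9 RAW r2
#7 head=10: xor.ALU i10 RAW+WAW r3
#8 head=11: add.ALU i11 tail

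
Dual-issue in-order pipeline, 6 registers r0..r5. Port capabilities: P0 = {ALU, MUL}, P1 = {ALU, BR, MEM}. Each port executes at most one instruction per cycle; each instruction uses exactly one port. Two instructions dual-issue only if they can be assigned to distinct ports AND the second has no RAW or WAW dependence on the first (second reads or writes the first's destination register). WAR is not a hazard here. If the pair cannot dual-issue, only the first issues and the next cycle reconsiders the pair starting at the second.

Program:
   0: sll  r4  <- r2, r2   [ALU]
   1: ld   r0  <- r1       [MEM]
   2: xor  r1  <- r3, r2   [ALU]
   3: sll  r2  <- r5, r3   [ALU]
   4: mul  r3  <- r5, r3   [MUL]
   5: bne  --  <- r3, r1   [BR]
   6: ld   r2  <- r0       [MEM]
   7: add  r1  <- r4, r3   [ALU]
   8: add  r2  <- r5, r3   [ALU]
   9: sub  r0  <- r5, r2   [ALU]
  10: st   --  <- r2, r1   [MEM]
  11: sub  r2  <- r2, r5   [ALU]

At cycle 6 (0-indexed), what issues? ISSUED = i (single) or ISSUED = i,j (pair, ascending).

ISSUED = 9,10

#0 head=0: sll;ld i0+i1 pair
#1 head=2: xor;sll i2+i3 pair
#2 head=4: mul i4 RAW r3
#3 head=5: bne i5 no-port BR/MEM
#4 head=6: ld;add i6+i7 pair
#5 head=8: add i8 RAW r2
#6 head=9: sub;st i9+i10 pair
#7 head=11: sub i11 tail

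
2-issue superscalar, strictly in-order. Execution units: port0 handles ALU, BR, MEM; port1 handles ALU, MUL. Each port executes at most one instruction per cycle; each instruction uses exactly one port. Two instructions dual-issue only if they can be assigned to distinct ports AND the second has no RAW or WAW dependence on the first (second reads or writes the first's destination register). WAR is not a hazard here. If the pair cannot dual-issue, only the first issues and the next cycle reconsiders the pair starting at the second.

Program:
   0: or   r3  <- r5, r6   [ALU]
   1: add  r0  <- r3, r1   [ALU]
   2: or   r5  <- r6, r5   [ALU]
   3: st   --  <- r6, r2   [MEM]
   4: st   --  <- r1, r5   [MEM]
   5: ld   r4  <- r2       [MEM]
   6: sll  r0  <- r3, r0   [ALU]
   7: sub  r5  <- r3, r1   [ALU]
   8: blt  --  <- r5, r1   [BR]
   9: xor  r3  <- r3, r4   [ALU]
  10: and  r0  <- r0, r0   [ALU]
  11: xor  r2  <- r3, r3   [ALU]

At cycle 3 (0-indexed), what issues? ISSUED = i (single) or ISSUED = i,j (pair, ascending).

ISSUED = 4

#0 head=0: or i0 RAW r3
#1 head=1: add;or i1&i2 dual
#2 head=3: st i3 no-port MEM/MEM
#3 head=4: st i4 no-port MEM/MEM
#4 head=5: ld;sll i5&i6 dual
#5 head=7: sub i7 RAW r5
#6 head=8: blt;xor i8&i9 dual
#7 head=10: and;xor i10&i11 dual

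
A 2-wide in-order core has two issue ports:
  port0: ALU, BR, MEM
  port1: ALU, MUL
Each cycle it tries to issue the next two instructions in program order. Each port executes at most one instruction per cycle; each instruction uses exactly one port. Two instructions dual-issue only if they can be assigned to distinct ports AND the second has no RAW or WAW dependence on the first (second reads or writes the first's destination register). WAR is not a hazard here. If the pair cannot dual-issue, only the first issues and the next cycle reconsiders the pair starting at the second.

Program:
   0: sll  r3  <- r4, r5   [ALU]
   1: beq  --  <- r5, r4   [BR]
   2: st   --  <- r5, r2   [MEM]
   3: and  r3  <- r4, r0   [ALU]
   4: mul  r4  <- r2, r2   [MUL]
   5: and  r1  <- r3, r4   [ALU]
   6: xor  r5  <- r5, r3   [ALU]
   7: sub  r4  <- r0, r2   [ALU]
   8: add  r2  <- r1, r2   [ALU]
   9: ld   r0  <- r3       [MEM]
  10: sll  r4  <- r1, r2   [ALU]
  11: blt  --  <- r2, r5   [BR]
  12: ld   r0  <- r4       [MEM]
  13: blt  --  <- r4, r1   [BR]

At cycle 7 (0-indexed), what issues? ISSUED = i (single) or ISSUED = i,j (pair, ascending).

ISSUED = 12

t=0 i0,i1:sll+beq ; pair
t=1 i2,i3:st+and ; pair
t=2 i4:mul ; RAW r4
t=3 i5,i6:and+xor ; pair
t=4 i7,i8:sub+add ; pair
t=5 i9,i10:ld+sll ; pair
t=6 i11:blt ; no-port BR/MEM
t=7 i12:ld ; no-port MEM/BR
t=8 i13:blt ; tail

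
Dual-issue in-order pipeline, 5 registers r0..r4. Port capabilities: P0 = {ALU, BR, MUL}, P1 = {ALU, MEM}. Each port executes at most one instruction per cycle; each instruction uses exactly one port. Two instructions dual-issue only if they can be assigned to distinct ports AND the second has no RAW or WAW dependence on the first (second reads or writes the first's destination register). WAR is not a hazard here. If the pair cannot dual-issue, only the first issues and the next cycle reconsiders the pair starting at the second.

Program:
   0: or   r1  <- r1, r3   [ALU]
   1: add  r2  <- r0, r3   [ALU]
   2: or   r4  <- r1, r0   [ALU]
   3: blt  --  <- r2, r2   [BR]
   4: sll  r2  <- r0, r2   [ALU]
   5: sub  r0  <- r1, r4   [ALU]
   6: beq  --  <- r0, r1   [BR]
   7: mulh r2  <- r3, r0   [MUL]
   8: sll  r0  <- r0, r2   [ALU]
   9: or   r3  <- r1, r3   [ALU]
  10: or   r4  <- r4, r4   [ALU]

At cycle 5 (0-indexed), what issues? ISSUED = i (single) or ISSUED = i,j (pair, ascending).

c0: i0+i1 or.ALU add.ALU  2-wide
c1: i2+i3 or.ALU blt.BR  2-wide
c2: i4+i5 sll.ALU sub.ALU  2-wide
c3: i6 beq.BR  no-port BR/MUL
c4: i7 mulh.MUL  RAW r2
c5: i8+i9 sll.ALU or.ALU  2-wide
c6: i10 or.ALU  tail

ISSUED = 8,9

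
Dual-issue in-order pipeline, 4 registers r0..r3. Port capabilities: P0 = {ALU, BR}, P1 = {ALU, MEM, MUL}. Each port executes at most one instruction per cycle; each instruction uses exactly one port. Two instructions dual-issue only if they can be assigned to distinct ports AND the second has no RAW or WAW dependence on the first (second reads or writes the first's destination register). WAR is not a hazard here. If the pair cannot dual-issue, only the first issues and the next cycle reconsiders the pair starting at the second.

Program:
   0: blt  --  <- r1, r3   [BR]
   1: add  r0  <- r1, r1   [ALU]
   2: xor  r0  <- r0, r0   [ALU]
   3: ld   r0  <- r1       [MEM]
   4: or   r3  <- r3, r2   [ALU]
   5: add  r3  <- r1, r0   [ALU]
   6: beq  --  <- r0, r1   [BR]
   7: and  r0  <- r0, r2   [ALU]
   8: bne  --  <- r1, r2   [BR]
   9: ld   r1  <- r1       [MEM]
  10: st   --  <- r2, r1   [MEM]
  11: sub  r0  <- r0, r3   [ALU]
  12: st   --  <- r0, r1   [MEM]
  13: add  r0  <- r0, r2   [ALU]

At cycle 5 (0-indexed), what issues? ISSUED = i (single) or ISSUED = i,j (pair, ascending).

ISSUED = 9

t=0 i0+i1:blt.BR/add.ALU ; pair
t=1 i2:xor.ALU ; WAW r0
t=2 i3+i4:ld.MEM/or.ALU ; pair
t=3 i5+i6:add.ALU/beq.BR ; pair
t=4 i7+i8:and.ALU/bne.BR ; pair
t=5 i9:ld.MEM ; no-port MEM/MEM
t=6 i10+i11:st.MEM/sub.ALU ; pair
t=7 i12+i13:st.MEM/add.ALU ; pair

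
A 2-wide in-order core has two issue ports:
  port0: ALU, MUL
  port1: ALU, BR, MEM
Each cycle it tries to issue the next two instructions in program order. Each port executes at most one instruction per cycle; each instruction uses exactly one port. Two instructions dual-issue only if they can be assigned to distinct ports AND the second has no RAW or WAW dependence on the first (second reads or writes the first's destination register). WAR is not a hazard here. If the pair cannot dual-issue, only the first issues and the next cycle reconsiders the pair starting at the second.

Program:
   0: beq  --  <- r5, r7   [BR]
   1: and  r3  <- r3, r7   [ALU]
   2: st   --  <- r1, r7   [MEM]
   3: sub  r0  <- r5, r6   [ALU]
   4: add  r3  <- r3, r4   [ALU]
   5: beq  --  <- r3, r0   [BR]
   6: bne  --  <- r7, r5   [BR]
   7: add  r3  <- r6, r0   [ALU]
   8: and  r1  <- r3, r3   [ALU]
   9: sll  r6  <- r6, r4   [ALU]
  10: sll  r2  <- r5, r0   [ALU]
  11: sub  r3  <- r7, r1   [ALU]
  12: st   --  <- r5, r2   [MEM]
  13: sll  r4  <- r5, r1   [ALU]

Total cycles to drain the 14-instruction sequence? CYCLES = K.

#0 head=0: beq/and i0&i1 dual
#1 head=2: st/sub i2&i3 dual
#2 head=4: add i4 RAW r3
#3 head=5: beq i5 no-port BR/BR
#4 head=6: bne/add i6&i7 dual
#5 head=8: and/sll i8&i9 dual
#6 head=10: sll/sub i10&i11 dual
#7 head=12: st/sll i12&i13 dual

CYCLES = 8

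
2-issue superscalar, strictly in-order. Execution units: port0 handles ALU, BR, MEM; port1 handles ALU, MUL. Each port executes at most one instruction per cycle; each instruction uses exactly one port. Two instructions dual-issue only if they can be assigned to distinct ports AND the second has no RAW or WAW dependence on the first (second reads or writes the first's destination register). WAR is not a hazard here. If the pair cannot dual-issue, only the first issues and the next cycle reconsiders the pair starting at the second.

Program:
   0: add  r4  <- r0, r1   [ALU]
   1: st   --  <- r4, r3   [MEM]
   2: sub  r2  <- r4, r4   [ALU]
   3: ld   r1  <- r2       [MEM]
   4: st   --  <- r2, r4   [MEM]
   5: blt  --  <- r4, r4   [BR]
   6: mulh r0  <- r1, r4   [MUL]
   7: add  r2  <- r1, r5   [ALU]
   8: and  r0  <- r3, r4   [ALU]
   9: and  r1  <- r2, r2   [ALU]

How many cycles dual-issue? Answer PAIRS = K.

[0] i0  add.ALU  -- RAW r4
[1] i1/i2  st.MEM sub.ALU  -- pair
[2] i3  ld.MEM  -- no-port MEM/MEM
[3] i4  st.MEM  -- no-port MEM/BR
[4] i5/i6  blt.BR mulh.MUL  -- pair
[5] i7/i8  add.ALU and.ALU  -- pair
[6] i9  and.ALU  -- tail

PAIRS = 3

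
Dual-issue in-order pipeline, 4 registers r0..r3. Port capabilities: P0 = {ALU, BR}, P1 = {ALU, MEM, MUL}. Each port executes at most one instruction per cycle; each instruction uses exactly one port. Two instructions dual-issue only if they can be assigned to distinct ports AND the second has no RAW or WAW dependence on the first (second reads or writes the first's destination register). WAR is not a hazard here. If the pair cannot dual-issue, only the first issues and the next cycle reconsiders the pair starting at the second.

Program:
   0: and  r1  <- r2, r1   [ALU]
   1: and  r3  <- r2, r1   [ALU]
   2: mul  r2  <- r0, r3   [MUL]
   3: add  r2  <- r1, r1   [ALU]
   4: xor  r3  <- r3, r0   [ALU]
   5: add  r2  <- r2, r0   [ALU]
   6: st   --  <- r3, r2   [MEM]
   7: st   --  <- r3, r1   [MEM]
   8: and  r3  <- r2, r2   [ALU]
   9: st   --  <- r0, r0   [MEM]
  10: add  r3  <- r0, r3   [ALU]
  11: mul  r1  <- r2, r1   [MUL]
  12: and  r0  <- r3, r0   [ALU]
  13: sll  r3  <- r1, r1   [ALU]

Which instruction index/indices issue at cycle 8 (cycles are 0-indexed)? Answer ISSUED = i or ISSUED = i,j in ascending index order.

ISSUED = 11,12

0. and @i0  | RAW r1
1. and @i1  | RAW r3
2. mul @i2  | WAW r2
3. add/xor @i3&i4  | 2-wide
4. add @i5  | RAW r2
5. st @i6  | no-port MEM/MEM
6. st/and @i7&i8  | 2-wide
7. st/add @i9&i10  | 2-wide
8. mul/and @i11&i12  | 2-wide
9. sll @i13  | tail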